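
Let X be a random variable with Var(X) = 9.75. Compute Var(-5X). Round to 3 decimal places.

243.750

Var(-5X) = (-5)²·Var(X) = 25·9.75 = 243.75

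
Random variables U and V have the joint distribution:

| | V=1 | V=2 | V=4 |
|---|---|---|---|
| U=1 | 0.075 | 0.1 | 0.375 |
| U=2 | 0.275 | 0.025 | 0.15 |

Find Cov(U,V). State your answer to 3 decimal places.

-0.290

E[U] = 1.45,  E[V] = 2.7
E[UV] = 3.625
Cov(U,V) = E[UV] − E[U]E[V] = 3.625 − (1.45)(2.7) = -0.29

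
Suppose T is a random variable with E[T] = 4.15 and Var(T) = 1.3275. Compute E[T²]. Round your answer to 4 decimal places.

18.5500

E[T²] = Var(T) + (E[T])² = 1.3275 + (4.15)² = 18.55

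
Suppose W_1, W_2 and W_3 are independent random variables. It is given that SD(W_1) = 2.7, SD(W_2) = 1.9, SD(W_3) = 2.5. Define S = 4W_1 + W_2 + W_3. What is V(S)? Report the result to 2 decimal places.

V(W_1) = 7.29, V(W_2) = 3.61, V(W_3) = 6.25
By independence, V(S) = (4)²V(W_1) + (1)²V(W_2) + (1)²V(W_3)
= (4)²·7.29 + (1)²·3.61 + (1)²·6.25 = 126.5

126.50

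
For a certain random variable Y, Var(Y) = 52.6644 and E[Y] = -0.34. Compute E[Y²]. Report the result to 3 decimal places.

52.780

E[Y²] = Var(Y) + (E[Y])² = 52.6644 + (-0.34)² = 52.78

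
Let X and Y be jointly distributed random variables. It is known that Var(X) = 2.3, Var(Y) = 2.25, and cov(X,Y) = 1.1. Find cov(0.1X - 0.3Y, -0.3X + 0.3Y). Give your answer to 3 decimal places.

-0.140

cov(0.1X - 0.3Y, -0.3X + 0.3Y) = (0.1)(-0.3)Var(X) + (-0.3)(0.3)Var(Y) + [(0.1)(0.3) + (-0.3)(-0.3)]cov(X,Y)
= -0.03·2.3 + -0.09·2.25 + 0.12·1.1 = -0.1395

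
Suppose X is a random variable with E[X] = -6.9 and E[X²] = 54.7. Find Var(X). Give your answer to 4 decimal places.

Var(X) = 54.7 − (-6.9)² = 7.09

7.0900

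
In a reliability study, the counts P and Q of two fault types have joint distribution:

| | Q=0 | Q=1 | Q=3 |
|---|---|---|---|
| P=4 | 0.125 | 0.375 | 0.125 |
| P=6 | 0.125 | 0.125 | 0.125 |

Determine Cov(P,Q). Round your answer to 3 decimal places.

0.063

E[P] = 4.75,  E[Q] = 1.25
E[PQ] = 6
Cov(P,Q) = E[PQ] − E[P]E[Q] = 6 − (4.75)(1.25) = 0.0625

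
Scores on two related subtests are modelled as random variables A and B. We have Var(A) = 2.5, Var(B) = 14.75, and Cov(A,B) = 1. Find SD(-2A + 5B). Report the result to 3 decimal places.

Var(-2A + 5B) = (-2)²·Var(A) + (5)²·Var(B) + 2·(-2)·(5)·Cov(A,B)
= 4·2.5 + 25·14.75 + -20·1 = 358.75
SD(-2A + 5B) = √358.75 ≈ 18.941

18.941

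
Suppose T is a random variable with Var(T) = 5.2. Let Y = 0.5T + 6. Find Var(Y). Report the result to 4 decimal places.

Var(0.5T + 6) = (0.5)²·Var(T) = 0.25·5.2 = 1.3

1.3000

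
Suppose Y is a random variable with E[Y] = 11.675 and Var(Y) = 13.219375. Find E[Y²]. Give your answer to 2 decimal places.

149.53

E[Y²] = Var(Y) + (E[Y])² = 13.219375 + (11.675)² = 149.525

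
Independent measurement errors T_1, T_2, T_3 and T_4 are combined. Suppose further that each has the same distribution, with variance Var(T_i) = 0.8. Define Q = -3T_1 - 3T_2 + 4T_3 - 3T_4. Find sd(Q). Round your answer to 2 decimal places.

5.87

By independence, Var(Q) = (-3)²Var(T_1) + (-3)²Var(T_2) + (4)²Var(T_3) + (-3)²Var(T_4)
= (-3)²·0.8 + (-3)²·0.8 + (4)²·0.8 + (-3)²·0.8 = 34.4
sd(Q) = √34.4 ≈ 5.87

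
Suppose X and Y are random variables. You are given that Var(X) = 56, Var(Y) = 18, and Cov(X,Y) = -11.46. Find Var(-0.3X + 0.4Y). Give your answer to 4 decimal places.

10.6704

Var(-0.3X + 0.4Y) = (-0.3)²·Var(X) + (0.4)²·Var(Y) + 2·(-0.3)·(0.4)·Cov(X,Y)
= 0.09·56 + 0.16·18 + -0.24·-11.46 = 10.6704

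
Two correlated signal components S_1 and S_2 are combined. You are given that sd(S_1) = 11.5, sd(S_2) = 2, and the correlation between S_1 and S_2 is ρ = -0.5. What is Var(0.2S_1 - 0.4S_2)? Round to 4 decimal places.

7.7700

Var(S_1) = (11.5)² = 132.25;  Var(S_2) = (2)² = 4
Cov(S_1,S_2) = ρ·sd(S_1)·sd(S_2) = -0.5·11.5·2 = -11.5
Var(0.2S_1 - 0.4S_2) = (0.2)²·Var(S_1) + (-0.4)²·Var(S_2) + 2·(0.2)·(-0.4)·Cov(S_1,S_2)
= 0.04·132.25 + 0.16·4 + -0.16·-11.5 = 7.77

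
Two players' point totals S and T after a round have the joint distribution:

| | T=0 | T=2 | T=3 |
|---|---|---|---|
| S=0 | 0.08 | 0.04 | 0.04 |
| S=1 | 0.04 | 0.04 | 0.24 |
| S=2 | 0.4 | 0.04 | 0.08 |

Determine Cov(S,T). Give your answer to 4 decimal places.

E[S] = 1.36,  E[T] = 1.32
E[ST] = 1.44
Cov(S,T) = E[ST] − E[S]E[T] = 1.44 − (1.36)(1.32) = -0.3552

-0.3552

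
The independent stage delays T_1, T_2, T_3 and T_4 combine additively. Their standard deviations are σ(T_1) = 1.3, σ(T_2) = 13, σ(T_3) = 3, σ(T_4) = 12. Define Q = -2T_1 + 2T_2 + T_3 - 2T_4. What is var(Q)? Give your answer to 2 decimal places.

var(T_1) = 1.69, var(T_2) = 169, var(T_3) = 9, var(T_4) = 144
By independence, var(Q) = (-2)²var(T_1) + (2)²var(T_2) + (1)²var(T_3) + (-2)²var(T_4)
= (-2)²·1.69 + (2)²·169 + (1)²·9 + (-2)²·144 = 1267.76

1267.76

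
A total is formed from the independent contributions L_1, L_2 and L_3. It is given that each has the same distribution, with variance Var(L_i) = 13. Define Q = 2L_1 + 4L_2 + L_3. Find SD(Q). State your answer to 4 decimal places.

16.5227

By independence, Var(Q) = (2)²Var(L_1) + (4)²Var(L_2) + (1)²Var(L_3)
= (2)²·13 + (4)²·13 + (1)²·13 = 273
SD(Q) = √273 ≈ 16.5227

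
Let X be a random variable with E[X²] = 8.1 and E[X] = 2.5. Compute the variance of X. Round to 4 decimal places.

Var(X) = 8.1 − (2.5)² = 1.85

1.8500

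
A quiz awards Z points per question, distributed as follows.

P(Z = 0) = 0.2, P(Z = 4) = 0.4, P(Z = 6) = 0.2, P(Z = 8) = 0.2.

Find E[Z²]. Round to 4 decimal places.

26.4000

E[Z²] = (0)²(0.2) + (4)²(0.4) + (6)²(0.2) + (8)²(0.2) = 26.4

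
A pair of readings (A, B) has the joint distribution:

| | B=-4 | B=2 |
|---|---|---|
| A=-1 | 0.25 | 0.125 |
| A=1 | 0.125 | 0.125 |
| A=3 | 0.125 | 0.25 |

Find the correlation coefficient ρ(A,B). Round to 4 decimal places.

0.2887

E[A] = 1,  E[B] = -1
E[AB] = 0.5
cov(A,B) = E[AB] − E[A]E[B] = 0.5 − (1)(-1) = 1.5
V(A) = 3,  V(B) = 9
ρ = 1.5 / √(3·9) ≈ 0.2887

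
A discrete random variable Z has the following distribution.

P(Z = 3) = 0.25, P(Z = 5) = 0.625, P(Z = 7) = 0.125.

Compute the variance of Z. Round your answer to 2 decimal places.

E[Z] = (3)(0.25) + (5)(0.625) + (7)(0.125) = 4.75
E[Z²] = (3)²(0.25) + (5)²(0.625) + (7)²(0.125) = 24
Var(Z) = E[Z²] − (E[Z])² = 24 − (4.75)² = 1.4375

1.44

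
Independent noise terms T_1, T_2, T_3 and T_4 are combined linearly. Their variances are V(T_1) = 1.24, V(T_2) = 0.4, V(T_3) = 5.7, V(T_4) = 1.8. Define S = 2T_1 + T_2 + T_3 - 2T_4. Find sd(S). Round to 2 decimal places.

4.27

By independence, V(S) = (2)²V(T_1) + (1)²V(T_2) + (1)²V(T_3) + (-2)²V(T_4)
= (2)²·1.24 + (1)²·0.4 + (1)²·5.7 + (-2)²·1.8 = 18.26
sd(S) = √18.26 ≈ 4.27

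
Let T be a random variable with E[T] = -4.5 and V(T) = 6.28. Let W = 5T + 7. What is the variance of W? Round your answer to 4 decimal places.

V(5T + 7) = (5)²·V(T) = 25·6.28 = 157

157.0000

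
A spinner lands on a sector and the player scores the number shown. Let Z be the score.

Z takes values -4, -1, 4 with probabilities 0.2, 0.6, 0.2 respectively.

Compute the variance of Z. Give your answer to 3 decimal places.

E[Z] = (-4)(0.2) + (-1)(0.6) + (4)(0.2) = -0.6
E[Z²] = (-4)²(0.2) + (-1)²(0.6) + (4)²(0.2) = 7
Var(Z) = E[Z²] − (E[Z])² = 7 − (-0.6)² = 6.64

6.640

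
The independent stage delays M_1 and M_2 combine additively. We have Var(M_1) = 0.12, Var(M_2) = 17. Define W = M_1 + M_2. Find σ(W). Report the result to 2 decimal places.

By independence, Var(W) = (1)²Var(M_1) + (1)²Var(M_2)
= (1)²·0.12 + (1)²·17 = 17.12
σ(W) = √17.12 ≈ 4.14

4.14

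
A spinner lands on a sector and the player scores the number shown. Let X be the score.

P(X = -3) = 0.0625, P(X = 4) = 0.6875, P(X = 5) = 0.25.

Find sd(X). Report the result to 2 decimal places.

1.81

E[X] = (-3)(0.0625) + (4)(0.6875) + (5)(0.25) = 3.8125
E[X²] = (-3)²(0.0625) + (4)²(0.6875) + (5)²(0.25) = 17.8125
var(X) = E[X²] − (E[X])² = 17.8125 − (3.8125)² = 3.27734375
sd(X) = √3.27734375 ≈ 1.81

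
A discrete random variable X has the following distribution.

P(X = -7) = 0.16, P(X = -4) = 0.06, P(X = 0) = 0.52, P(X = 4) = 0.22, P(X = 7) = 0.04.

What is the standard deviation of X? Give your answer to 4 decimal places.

E[X] = (-7)(0.16) + (-4)(0.06) + (0)(0.52) + (4)(0.22) + (7)(0.04) = -0.2
E[X²] = (-7)²(0.16) + (-4)²(0.06) + (0)²(0.52) + (4)²(0.22) + (7)²(0.04) = 14.28
var(X) = E[X²] − (E[X])² = 14.28 − (-0.2)² = 14.24
σ(X) = √14.24 ≈ 3.7736

3.7736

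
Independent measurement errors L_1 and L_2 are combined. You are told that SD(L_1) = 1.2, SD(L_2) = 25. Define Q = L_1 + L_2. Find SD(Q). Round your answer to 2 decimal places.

25.03

Var(L_1) = 1.44, Var(L_2) = 625
By independence, Var(Q) = (1)²Var(L_1) + (1)²Var(L_2)
= (1)²·1.44 + (1)²·625 = 626.44
SD(Q) = √626.44 ≈ 25.03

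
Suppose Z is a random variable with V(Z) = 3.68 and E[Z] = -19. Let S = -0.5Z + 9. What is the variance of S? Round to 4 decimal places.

V(-0.5Z + 9) = (-0.5)²·V(Z) = 0.25·3.68 = 0.92

0.9200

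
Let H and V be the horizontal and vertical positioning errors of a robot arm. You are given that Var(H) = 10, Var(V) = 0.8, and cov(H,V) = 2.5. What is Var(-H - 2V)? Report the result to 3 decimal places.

23.200

Var(-H - 2V) = (-1)²·Var(H) + (-2)²·Var(V) + 2·(-1)·(-2)·cov(H,V)
= 1·10 + 4·0.8 + 4·2.5 = 23.2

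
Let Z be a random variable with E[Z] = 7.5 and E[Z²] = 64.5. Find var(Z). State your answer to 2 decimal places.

var(Z) = 64.5 − (7.5)² = 8.25

8.25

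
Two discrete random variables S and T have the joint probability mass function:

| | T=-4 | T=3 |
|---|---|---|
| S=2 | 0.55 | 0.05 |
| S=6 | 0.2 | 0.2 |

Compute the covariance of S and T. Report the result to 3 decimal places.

E[S] = 3.6,  E[T] = -2.25
E[ST] = -5.3
Cov(S,T) = E[ST] − E[S]E[T] = -5.3 − (3.6)(-2.25) = 2.8

2.800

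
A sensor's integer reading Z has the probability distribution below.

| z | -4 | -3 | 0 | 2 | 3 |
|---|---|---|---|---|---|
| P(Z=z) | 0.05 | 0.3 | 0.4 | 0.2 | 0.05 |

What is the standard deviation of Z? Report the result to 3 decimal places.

E[Z] = (-4)(0.05) + (-3)(0.3) + (0)(0.4) + (2)(0.2) + (3)(0.05) = -0.55
E[Z²] = (-4)²(0.05) + (-3)²(0.3) + (0)²(0.4) + (2)²(0.2) + (3)²(0.05) = 4.75
V(Z) = E[Z²] − (E[Z])² = 4.75 − (-0.55)² = 4.4475
sd(Z) = √4.4475 ≈ 2.109

2.109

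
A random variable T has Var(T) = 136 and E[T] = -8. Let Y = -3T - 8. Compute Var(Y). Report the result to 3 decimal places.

Var(-3T - 8) = (-3)²·Var(T) = 9·136 = 1224

1224.000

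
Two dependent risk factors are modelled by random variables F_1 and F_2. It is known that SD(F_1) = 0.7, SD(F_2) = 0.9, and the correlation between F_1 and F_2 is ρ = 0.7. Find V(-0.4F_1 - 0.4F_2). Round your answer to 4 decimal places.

V(F_1) = (0.7)² = 0.49;  V(F_2) = (0.9)² = 0.81
cov(F_1,F_2) = ρ·SD(F_1)·SD(F_2) = 0.7·0.7·0.9 = 0.441
V(-0.4F_1 - 0.4F_2) = (-0.4)²·V(F_1) + (-0.4)²·V(F_2) + 2·(-0.4)·(-0.4)·cov(F_1,F_2)
= 0.16·0.49 + 0.16·0.81 + 0.32·0.441 = 0.34912

0.3491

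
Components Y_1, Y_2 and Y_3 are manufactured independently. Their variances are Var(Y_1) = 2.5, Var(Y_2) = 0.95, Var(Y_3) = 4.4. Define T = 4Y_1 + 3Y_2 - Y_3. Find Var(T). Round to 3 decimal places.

By independence, Var(T) = (4)²Var(Y_1) + (3)²Var(Y_2) + (-1)²Var(Y_3)
= (4)²·2.5 + (3)²·0.95 + (-1)²·4.4 = 52.95

52.950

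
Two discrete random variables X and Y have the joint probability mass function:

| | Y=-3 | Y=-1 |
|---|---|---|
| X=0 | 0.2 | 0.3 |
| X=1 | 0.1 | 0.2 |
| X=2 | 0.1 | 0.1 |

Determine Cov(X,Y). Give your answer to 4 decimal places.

-0.0400

E[X] = 0.7,  E[Y] = -1.8
E[XY] = -1.3
Cov(X,Y) = E[XY] − E[X]E[Y] = -1.3 − (0.7)(-1.8) = -0.04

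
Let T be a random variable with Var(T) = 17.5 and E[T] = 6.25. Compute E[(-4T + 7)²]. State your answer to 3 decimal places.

604.000

E[-4T + 7] = -4·6.25 + 7 = -18
Var(-4T + 7) = (-4)²·17.5 = 280
E[(-4T + 7)²] = Var((-4T + 7)) + (E[(-4T + 7)])² = 280 + (-18)² = 604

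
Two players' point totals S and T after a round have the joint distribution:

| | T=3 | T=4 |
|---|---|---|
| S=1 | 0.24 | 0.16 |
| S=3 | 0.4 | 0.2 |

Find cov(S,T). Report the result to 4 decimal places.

E[S] = 2.2,  E[T] = 3.36
E[ST] = 7.36
cov(S,T) = E[ST] − E[S]E[T] = 7.36 − (2.2)(3.36) = -0.032

-0.0320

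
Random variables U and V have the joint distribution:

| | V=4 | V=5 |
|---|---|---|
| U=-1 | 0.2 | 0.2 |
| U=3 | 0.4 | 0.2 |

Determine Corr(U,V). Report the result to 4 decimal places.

E[U] = 1.4,  E[V] = 4.4
E[UV] = 6
Cov(U,V) = E[UV] − E[U]E[V] = 6 − (1.4)(4.4) = -0.16
Var(U) = 3.84,  Var(V) = 0.24
ρ = -0.16 / √(3.84·0.24) ≈ -0.1667

-0.1667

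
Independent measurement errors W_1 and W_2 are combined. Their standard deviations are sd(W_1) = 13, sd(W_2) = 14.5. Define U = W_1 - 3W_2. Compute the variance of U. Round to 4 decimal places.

2061.2500

var(W_1) = 169, var(W_2) = 210.25
By independence, var(U) = (1)²var(W_1) + (-3)²var(W_2)
= (1)²·169 + (-3)²·210.25 = 2061.25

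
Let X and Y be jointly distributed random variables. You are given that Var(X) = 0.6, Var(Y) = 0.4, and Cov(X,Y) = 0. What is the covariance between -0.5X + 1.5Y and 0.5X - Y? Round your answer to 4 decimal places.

Cov(-0.5X + 1.5Y, 0.5X - Y) = (-0.5)(0.5)Var(X) + (1.5)(-1)Var(Y) + [(-0.5)(-1) + (1.5)(0.5)]Cov(X,Y)
= -0.25·0.6 + -1.5·0.4 + 1.25·0 = -0.75

-0.7500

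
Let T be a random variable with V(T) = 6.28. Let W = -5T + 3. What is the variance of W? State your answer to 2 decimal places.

V(-5T + 3) = (-5)²·V(T) = 25·6.28 = 157

157.00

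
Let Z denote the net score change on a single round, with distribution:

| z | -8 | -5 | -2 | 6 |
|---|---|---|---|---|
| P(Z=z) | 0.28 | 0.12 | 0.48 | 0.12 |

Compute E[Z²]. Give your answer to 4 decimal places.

E[Z²] = (-8)²(0.28) + (-5)²(0.12) + (-2)²(0.48) + (6)²(0.12) = 27.16

27.1600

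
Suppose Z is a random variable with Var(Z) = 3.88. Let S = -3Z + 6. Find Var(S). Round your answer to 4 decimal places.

Var(-3Z + 6) = (-3)²·Var(Z) = 9·3.88 = 34.92

34.9200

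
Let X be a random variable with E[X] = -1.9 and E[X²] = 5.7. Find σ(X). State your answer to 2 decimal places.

1.45

var(X) = 5.7 − (-1.9)² = 2.09
σ(X) = √2.09 ≈ 1.45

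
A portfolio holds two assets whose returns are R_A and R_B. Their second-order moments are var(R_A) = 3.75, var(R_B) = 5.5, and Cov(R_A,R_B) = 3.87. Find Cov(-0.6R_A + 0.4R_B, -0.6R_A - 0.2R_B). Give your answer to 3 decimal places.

Cov(-0.6R_A + 0.4R_B, -0.6R_A - 0.2R_B) = (-0.6)(-0.6)var(R_A) + (0.4)(-0.2)var(R_B) + [(-0.6)(-0.2) + (0.4)(-0.6)]Cov(R_A,R_B)
= 0.36·3.75 + -0.08·5.5 + -0.12·3.87 = 0.4456

0.446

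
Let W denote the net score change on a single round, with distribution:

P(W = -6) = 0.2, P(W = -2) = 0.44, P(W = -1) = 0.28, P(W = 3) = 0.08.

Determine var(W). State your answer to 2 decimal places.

E[W] = (-6)(0.2) + (-2)(0.44) + (-1)(0.28) + (3)(0.08) = -2.12
E[W²] = (-6)²(0.2) + (-2)²(0.44) + (-1)²(0.28) + (3)²(0.08) = 9.96
var(W) = E[W²] − (E[W])² = 9.96 − (-2.12)² = 5.4656

5.47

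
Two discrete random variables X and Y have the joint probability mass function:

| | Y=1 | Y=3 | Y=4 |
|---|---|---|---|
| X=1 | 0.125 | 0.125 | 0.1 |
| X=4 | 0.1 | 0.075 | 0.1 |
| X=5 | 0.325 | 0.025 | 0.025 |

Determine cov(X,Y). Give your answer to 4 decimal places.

E[X] = 3.325,  E[Y] = 2.125
E[XY] = 6.3
cov(X,Y) = E[XY] − E[X]E[Y] = 6.3 − (3.325)(2.125) = -0.765625

-0.7656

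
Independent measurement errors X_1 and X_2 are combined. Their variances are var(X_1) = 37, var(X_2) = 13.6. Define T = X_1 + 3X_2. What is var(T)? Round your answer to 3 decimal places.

159.400

By independence, var(T) = (1)²var(X_1) + (3)²var(X_2)
= (1)²·37 + (3)²·13.6 = 159.4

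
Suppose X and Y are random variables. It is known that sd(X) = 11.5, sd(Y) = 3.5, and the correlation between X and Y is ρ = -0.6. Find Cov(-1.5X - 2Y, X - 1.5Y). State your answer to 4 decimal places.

Var(X) = (11.5)² = 132.25;  Var(Y) = (3.5)² = 12.25
Cov(X,Y) = ρ·sd(X)·sd(Y) = -0.6·11.5·3.5 = -24.15
Cov(-1.5X - 2Y, X - 1.5Y) = (-1.5)(1)Var(X) + (-2)(-1.5)Var(Y) + [(-1.5)(-1.5) + (-2)(1)]Cov(X,Y)
= -1.5·132.25 + 3·12.25 + 0.25·-24.15 = -167.6625

-167.6625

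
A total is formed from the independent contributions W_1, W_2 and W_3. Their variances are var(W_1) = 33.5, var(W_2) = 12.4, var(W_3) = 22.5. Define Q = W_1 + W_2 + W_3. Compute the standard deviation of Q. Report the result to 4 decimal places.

By independence, var(Q) = (1)²var(W_1) + (1)²var(W_2) + (1)²var(W_3)
= (1)²·33.5 + (1)²·12.4 + (1)²·22.5 = 68.4
SD(Q) = √68.4 ≈ 8.2704

8.2704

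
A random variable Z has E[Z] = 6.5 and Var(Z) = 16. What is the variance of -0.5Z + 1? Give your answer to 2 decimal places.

4.00

Var(-0.5Z + 1) = (-0.5)²·Var(Z) = 0.25·16 = 4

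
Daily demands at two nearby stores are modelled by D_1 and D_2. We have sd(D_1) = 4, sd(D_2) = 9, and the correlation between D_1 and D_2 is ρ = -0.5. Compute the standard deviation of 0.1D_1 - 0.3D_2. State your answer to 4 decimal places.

2.9206

var(D_1) = (4)² = 16;  var(D_2) = (9)² = 81
Cov(D_1,D_2) = ρ·sd(D_1)·sd(D_2) = -0.5·4·9 = -18
var(0.1D_1 - 0.3D_2) = (0.1)²·var(D_1) + (-0.3)²·var(D_2) + 2·(0.1)·(-0.3)·Cov(D_1,D_2)
= 0.01·16 + 0.09·81 + -0.06·-18 = 8.53
sd(0.1D_1 - 0.3D_2) = √8.53 ≈ 2.9206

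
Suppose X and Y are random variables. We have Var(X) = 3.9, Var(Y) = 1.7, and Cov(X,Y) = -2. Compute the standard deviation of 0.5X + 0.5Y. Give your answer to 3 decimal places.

0.632

Var(0.5X + 0.5Y) = (0.5)²·Var(X) + (0.5)²·Var(Y) + 2·(0.5)·(0.5)·Cov(X,Y)
= 0.25·3.9 + 0.25·1.7 + 0.5·-2 = 0.4
SD(0.5X + 0.5Y) = √0.4 ≈ 0.632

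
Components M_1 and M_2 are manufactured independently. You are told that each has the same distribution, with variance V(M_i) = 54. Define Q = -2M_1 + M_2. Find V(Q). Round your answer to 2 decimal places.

By independence, V(Q) = (-2)²V(M_1) + (1)²V(M_2)
= (-2)²·54 + (1)²·54 = 270

270.00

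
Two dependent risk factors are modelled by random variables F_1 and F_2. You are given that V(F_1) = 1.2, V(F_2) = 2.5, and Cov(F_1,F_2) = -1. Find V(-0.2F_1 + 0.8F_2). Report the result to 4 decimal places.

1.9680

V(-0.2F_1 + 0.8F_2) = (-0.2)²·V(F_1) + (0.8)²·V(F_2) + 2·(-0.2)·(0.8)·Cov(F_1,F_2)
= 0.04·1.2 + 0.64·2.5 + -0.32·-1 = 1.968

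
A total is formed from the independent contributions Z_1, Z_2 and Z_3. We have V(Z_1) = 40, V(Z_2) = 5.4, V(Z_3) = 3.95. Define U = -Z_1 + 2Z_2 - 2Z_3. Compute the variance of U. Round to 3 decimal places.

77.400

By independence, V(U) = (-1)²V(Z_1) + (2)²V(Z_2) + (-2)²V(Z_3)
= (-1)²·40 + (2)²·5.4 + (-2)²·3.95 = 77.4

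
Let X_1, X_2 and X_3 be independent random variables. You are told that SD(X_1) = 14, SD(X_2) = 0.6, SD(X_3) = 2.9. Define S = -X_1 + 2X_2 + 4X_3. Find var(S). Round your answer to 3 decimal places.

332.000

var(X_1) = 196, var(X_2) = 0.36, var(X_3) = 8.41
By independence, var(S) = (-1)²var(X_1) + (2)²var(X_2) + (4)²var(X_3)
= (-1)²·196 + (2)²·0.36 + (4)²·8.41 = 332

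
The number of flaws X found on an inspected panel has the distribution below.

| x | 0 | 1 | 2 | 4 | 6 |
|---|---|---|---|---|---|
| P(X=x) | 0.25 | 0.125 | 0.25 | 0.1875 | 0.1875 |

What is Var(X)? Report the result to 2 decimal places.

4.63

E[X] = (0)(0.25) + (1)(0.125) + (2)(0.25) + (4)(0.1875) + (6)(0.1875) = 2.5
E[X²] = (0)²(0.25) + (1)²(0.125) + (2)²(0.25) + (4)²(0.1875) + (6)²(0.1875) = 10.875
Var(X) = E[X²] − (E[X])² = 10.875 − (2.5)² = 4.625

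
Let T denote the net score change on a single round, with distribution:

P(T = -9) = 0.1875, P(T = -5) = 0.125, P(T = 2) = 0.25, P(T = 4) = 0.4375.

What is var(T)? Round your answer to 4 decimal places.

26.3086

E[T] = (-9)(0.1875) + (-5)(0.125) + (2)(0.25) + (4)(0.4375) = -0.0625
E[T²] = (-9)²(0.1875) + (-5)²(0.125) + (2)²(0.25) + (4)²(0.4375) = 26.3125
var(T) = E[T²] − (E[T])² = 26.3125 − (-0.0625)² = 26.30859375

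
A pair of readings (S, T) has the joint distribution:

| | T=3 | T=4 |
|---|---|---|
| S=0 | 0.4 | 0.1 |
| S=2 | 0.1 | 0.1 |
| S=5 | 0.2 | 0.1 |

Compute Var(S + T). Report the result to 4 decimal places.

E[S] = 1.9,  E[T] = 3.3,  E[ST] = 6.4
Var(S) = 8.3 − (1.9)² = 4.69;  Var(T) = 11.1 − (3.3)² = 0.21
cov(S,T) = 6.4 − (1.9)(3.3) = 0.13
Var(S + T) = (1)²·4.69 + (1)²·0.21 + 2·(1)·(1)·0.13 = 5.16

5.1600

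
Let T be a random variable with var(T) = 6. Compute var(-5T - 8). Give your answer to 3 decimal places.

150.000

var(-5T - 8) = (-5)²·var(T) = 25·6 = 150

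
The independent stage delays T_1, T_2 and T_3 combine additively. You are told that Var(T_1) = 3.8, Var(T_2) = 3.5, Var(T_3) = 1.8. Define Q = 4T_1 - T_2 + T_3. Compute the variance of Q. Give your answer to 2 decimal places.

By independence, Var(Q) = (4)²Var(T_1) + (-1)²Var(T_2) + (1)²Var(T_3)
= (4)²·3.8 + (-1)²·3.5 + (1)²·1.8 = 66.1

66.10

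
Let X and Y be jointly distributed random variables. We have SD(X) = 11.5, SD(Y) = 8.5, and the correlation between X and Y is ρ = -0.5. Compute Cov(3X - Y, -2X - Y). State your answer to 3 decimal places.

-672.375

var(X) = (11.5)² = 132.25;  var(Y) = (8.5)² = 72.25
Cov(X,Y) = ρ·SD(X)·SD(Y) = -0.5·11.5·8.5 = -48.875
Cov(3X - Y, -2X - Y) = (3)(-2)var(X) + (-1)(-1)var(Y) + [(3)(-1) + (-1)(-2)]Cov(X,Y)
= -6·132.25 + 1·72.25 + -1·-48.875 = -672.375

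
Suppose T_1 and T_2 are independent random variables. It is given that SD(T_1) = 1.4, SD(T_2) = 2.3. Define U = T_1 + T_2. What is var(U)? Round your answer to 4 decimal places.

7.2500

var(T_1) = 1.96, var(T_2) = 5.29
By independence, var(U) = (1)²var(T_1) + (1)²var(T_2)
= (1)²·1.96 + (1)²·5.29 = 7.25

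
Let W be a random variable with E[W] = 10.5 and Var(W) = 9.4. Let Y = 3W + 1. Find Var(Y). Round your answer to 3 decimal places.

84.600

Var(3W + 1) = (3)²·Var(W) = 9·9.4 = 84.6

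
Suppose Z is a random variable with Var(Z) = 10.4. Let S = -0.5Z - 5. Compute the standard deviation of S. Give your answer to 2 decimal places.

Var(-0.5Z - 5) = (-0.5)²·10.4 = 2.6
σ(S) = √2.6 ≈ 1.61

1.61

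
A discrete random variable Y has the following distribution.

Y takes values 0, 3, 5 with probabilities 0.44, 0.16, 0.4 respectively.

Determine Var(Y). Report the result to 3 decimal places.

5.290

E[Y] = (0)(0.44) + (3)(0.16) + (5)(0.4) = 2.48
E[Y²] = (0)²(0.44) + (3)²(0.16) + (5)²(0.4) = 11.44
Var(Y) = E[Y²] − (E[Y])² = 11.44 − (2.48)² = 5.2896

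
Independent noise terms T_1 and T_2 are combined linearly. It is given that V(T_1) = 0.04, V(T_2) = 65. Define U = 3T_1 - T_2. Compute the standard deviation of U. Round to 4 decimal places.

8.0846

By independence, V(U) = (3)²V(T_1) + (-1)²V(T_2)
= (3)²·0.04 + (-1)²·65 = 65.36
sd(U) = √65.36 ≈ 8.0846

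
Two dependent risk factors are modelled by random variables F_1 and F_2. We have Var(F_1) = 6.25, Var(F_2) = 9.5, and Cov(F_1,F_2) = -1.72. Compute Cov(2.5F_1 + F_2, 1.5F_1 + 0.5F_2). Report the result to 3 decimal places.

23.458

Cov(2.5F_1 + F_2, 1.5F_1 + 0.5F_2) = (2.5)(1.5)Var(F_1) + (1)(0.5)Var(F_2) + [(2.5)(0.5) + (1)(1.5)]Cov(F_1,F_2)
= 3.75·6.25 + 0.5·9.5 + 2.75·-1.72 = 23.4575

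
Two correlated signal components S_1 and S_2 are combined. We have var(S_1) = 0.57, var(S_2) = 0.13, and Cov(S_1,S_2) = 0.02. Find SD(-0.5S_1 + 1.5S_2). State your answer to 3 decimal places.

var(-0.5S_1 + 1.5S_2) = (-0.5)²·var(S_1) + (1.5)²·var(S_2) + 2·(-0.5)·(1.5)·Cov(S_1,S_2)
= 0.25·0.57 + 2.25·0.13 + -1.5·0.02 = 0.405
SD(-0.5S_1 + 1.5S_2) = √0.405 ≈ 0.636

0.636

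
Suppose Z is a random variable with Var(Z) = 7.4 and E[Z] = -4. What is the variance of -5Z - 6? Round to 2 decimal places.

185.00

Var(-5Z - 6) = (-5)²·Var(Z) = 25·7.4 = 185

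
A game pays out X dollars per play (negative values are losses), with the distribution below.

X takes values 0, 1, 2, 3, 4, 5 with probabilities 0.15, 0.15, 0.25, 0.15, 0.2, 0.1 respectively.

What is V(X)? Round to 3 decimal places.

E[X] = (0)(0.15) + (1)(0.15) + (2)(0.25) + (3)(0.15) + (4)(0.2) + (5)(0.1) = 2.4
E[X²] = (0)²(0.15) + (1)²(0.15) + (2)²(0.25) + (3)²(0.15) + (4)²(0.2) + (5)²(0.1) = 8.2
V(X) = E[X²] − (E[X])² = 8.2 − (2.4)² = 2.44

2.440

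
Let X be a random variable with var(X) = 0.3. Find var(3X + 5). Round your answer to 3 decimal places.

var(3X + 5) = (3)²·var(X) = 9·0.3 = 2.7

2.700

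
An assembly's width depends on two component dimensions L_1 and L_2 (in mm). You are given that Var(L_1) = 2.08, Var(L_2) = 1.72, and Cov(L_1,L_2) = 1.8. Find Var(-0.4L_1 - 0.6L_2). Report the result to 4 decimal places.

Var(-0.4L_1 - 0.6L_2) = (-0.4)²·Var(L_1) + (-0.6)²·Var(L_2) + 2·(-0.4)·(-0.6)·Cov(L_1,L_2)
= 0.16·2.08 + 0.36·1.72 + 0.48·1.8 = 1.816

1.8160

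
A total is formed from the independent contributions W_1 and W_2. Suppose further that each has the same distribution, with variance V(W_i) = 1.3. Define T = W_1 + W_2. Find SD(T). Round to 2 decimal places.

1.61

By independence, V(T) = (1)²V(W_1) + (1)²V(W_2)
= (1)²·1.3 + (1)²·1.3 = 2.6
SD(T) = √2.6 ≈ 1.61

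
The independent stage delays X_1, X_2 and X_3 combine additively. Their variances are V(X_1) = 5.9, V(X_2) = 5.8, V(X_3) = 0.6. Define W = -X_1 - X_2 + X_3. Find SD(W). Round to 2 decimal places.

3.51

By independence, V(W) = (-1)²V(X_1) + (-1)²V(X_2) + (1)²V(X_3)
= (-1)²·5.9 + (-1)²·5.8 + (1)²·0.6 = 12.3
SD(W) = √12.3 ≈ 3.51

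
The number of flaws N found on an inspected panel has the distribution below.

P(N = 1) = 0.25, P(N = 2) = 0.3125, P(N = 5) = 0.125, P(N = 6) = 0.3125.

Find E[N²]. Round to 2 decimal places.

15.88

E[N²] = (1)²(0.25) + (2)²(0.3125) + (5)²(0.125) + (6)²(0.3125) = 15.875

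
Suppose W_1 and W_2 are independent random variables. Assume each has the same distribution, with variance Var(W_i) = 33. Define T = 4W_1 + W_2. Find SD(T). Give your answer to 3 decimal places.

23.685

By independence, Var(T) = (4)²Var(W_1) + (1)²Var(W_2)
= (4)²·33 + (1)²·33 = 561
SD(T) = √561 ≈ 23.685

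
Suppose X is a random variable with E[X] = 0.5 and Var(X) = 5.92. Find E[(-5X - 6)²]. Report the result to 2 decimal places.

E[-5X - 6] = -5·0.5 − 6 = -8.5
Var(-5X - 6) = (-5)²·5.92 = 148
E[(-5X - 6)²] = Var((-5X - 6)) + (E[(-5X - 6)])² = 148 + (-8.5)² = 220.25

220.25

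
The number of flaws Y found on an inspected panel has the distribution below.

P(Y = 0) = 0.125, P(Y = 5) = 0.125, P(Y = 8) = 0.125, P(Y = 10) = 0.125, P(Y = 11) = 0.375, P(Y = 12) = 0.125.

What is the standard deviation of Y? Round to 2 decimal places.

3.84

E[Y] = (0)(0.125) + (5)(0.125) + (8)(0.125) + (10)(0.125) + (11)(0.375) + (12)(0.125) = 8.5
E[Y²] = (0)²(0.125) + (5)²(0.125) + (8)²(0.125) + (10)²(0.125) + (11)²(0.375) + (12)²(0.125) = 87
Var(Y) = E[Y²] − (E[Y])² = 87 − (8.5)² = 14.75
σ(Y) = √14.75 ≈ 3.84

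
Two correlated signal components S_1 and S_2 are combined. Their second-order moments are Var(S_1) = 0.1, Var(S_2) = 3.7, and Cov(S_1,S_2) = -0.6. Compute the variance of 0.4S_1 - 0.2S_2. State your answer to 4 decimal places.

0.2600

Var(0.4S_1 - 0.2S_2) = (0.4)²·Var(S_1) + (-0.2)²·Var(S_2) + 2·(0.4)·(-0.2)·Cov(S_1,S_2)
= 0.16·0.1 + 0.04·3.7 + -0.16·-0.6 = 0.26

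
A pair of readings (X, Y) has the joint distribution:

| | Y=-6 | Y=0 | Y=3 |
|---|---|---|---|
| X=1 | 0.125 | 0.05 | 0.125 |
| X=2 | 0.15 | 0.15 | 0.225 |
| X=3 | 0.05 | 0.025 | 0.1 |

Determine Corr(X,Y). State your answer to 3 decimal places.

0.113

E[X] = 1.875,  E[Y] = -0.6
E[XY] = -0.825
cov(X,Y) = E[XY] − E[X]E[Y] = -0.825 − (1.875)(-0.6) = 0.3
Var(X) = 0.459375,  Var(Y) = 15.39
ρ = 0.3 / √(0.459375·15.39) ≈ 0.113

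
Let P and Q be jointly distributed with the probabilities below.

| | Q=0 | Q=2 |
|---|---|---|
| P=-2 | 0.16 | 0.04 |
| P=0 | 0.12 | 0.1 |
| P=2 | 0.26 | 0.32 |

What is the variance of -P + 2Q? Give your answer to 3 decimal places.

4.834

E[P] = 0.76,  E[Q] = 0.92,  E[PQ] = 1.12
var(P) = 3.12 − (0.76)² = 2.5424;  var(Q) = 1.84 − (0.92)² = 0.9936
Cov(P,Q) = 1.12 − (0.76)(0.92) = 0.4208
var(-P + 2Q) = (-1)²·2.5424 + (2)²·0.9936 + 2·(-1)·(2)·0.4208 = 4.8336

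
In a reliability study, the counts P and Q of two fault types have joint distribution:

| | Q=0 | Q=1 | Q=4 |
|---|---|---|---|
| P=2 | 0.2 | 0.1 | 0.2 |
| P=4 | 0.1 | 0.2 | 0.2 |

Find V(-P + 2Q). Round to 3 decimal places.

12.960

E[P] = 3,  E[Q] = 1.9,  E[PQ] = 5.8
V(P) = 10 − (3)² = 1;  V(Q) = 6.7 − (1.9)² = 3.09
Cov(P,Q) = 5.8 − (3)(1.9) = 0.1
V(-P + 2Q) = (-1)²·1 + (2)²·3.09 + 2·(-1)·(2)·0.1 = 12.96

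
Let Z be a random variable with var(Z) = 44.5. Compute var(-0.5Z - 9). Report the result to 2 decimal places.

var(-0.5Z - 9) = (-0.5)²·var(Z) = 0.25·44.5 = 11.125

11.13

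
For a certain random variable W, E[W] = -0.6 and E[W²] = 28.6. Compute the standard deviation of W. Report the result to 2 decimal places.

5.31

Var(W) = 28.6 − (-0.6)² = 28.24
sd(W) = √28.24 ≈ 5.31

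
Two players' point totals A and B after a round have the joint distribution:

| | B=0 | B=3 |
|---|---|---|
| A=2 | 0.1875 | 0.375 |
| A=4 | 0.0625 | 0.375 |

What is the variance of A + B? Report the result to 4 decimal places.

E[A] = 2.875,  E[B] = 2.25,  E[AB] = 6.75
var(A) = 9.25 − (2.875)² = 0.984375;  var(B) = 6.75 − (2.25)² = 1.6875
cov(A,B) = 6.75 − (2.875)(2.25) = 0.28125
var(A + B) = (1)²·0.984375 + (1)²·1.6875 + 2·(1)·(1)·0.28125 = 3.234375

3.2344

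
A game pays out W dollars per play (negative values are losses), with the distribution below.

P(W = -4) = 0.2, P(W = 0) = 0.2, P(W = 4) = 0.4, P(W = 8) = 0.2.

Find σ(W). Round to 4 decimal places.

4.0792

E[W] = (-4)(0.2) + (0)(0.2) + (4)(0.4) + (8)(0.2) = 2.4
E[W²] = (-4)²(0.2) + (0)²(0.2) + (4)²(0.4) + (8)²(0.2) = 22.4
Var(W) = E[W²] − (E[W])² = 22.4 − (2.4)² = 16.64
σ(W) = √16.64 ≈ 4.0792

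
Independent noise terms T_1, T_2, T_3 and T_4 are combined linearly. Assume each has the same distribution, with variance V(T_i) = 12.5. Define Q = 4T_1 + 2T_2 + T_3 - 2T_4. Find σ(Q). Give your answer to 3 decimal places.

17.678

By independence, V(Q) = (4)²V(T_1) + (2)²V(T_2) + (1)²V(T_3) + (-2)²V(T_4)
= (4)²·12.5 + (2)²·12.5 + (1)²·12.5 + (-2)²·12.5 = 312.5
σ(Q) = √312.5 ≈ 17.678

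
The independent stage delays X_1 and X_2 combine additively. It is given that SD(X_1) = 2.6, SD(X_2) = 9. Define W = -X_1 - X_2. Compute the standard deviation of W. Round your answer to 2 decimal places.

9.37

Var(X_1) = 6.76, Var(X_2) = 81
By independence, Var(W) = (-1)²Var(X_1) + (-1)²Var(X_2)
= (-1)²·6.76 + (-1)²·81 = 87.76
SD(W) = √87.76 ≈ 9.37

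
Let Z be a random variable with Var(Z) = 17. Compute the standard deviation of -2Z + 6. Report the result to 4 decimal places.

Var(-2Z + 6) = (-2)²·17 = 68
σ(-2Z + 6) = √68 ≈ 8.2462

8.2462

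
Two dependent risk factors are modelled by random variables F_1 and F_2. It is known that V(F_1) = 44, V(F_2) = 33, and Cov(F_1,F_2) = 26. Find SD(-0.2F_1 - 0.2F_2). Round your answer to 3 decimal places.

V(-0.2F_1 - 0.2F_2) = (-0.2)²·V(F_1) + (-0.2)²·V(F_2) + 2·(-0.2)·(-0.2)·Cov(F_1,F_2)
= 0.04·44 + 0.04·33 + 0.08·26 = 5.16
SD(-0.2F_1 - 0.2F_2) = √5.16 ≈ 2.272

2.272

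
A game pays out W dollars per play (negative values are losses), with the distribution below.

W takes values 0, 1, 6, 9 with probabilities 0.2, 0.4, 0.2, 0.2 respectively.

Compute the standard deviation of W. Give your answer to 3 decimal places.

E[W] = (0)(0.2) + (1)(0.4) + (6)(0.2) + (9)(0.2) = 3.4
E[W²] = (0)²(0.2) + (1)²(0.4) + (6)²(0.2) + (9)²(0.2) = 23.8
Var(W) = E[W²] − (E[W])² = 23.8 − (3.4)² = 12.24
sd(W) = √12.24 ≈ 3.499

3.499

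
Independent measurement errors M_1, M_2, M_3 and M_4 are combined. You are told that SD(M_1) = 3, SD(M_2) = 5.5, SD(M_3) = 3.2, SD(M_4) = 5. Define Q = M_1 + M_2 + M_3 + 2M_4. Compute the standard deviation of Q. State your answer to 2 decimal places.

Var(M_1) = 9, Var(M_2) = 30.25, Var(M_3) = 10.24, Var(M_4) = 25
By independence, Var(Q) = (1)²Var(M_1) + (1)²Var(M_2) + (1)²Var(M_3) + (2)²Var(M_4)
= (1)²·9 + (1)²·30.25 + (1)²·10.24 + (2)²·25 = 149.49
SD(Q) = √149.49 ≈ 12.23

12.23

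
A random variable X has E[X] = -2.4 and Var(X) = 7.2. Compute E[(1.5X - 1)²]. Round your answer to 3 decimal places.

37.360

E[1.5X - 1] = 1.5·-2.4 − 1 = -4.6
Var(1.5X - 1) = (1.5)²·7.2 = 16.2
E[(1.5X - 1)²] = Var((1.5X - 1)) + (E[(1.5X - 1)])² = 16.2 + (-4.6)² = 37.36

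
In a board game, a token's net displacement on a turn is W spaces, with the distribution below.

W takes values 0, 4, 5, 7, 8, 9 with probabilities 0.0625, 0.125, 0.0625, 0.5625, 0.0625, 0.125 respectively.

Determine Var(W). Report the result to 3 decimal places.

4.609

E[W] = (0)(0.0625) + (4)(0.125) + (5)(0.0625) + (7)(0.5625) + (8)(0.0625) + (9)(0.125) = 6.375
E[W²] = (0)²(0.0625) + (4)²(0.125) + (5)²(0.0625) + (7)²(0.5625) + (8)²(0.0625) + (9)²(0.125) = 45.25
Var(W) = E[W²] − (E[W])² = 45.25 − (6.375)² = 4.609375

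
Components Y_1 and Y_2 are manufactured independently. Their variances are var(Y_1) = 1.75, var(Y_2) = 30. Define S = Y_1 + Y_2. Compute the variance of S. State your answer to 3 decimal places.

By independence, var(S) = (1)²var(Y_1) + (1)²var(Y_2)
= (1)²·1.75 + (1)²·30 = 31.75

31.750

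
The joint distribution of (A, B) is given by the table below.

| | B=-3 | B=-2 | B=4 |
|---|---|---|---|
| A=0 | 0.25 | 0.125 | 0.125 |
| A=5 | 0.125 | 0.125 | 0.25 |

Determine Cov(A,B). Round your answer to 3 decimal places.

E[A] = 2.5,  E[B] = -0.125
E[AB] = 1.875
Cov(A,B) = E[AB] − E[A]E[B] = 1.875 − (2.5)(-0.125) = 2.1875

2.188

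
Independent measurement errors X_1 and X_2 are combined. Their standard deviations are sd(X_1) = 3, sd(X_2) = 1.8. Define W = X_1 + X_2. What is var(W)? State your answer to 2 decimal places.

var(X_1) = 9, var(X_2) = 3.24
By independence, var(W) = (1)²var(X_1) + (1)²var(X_2)
= (1)²·9 + (1)²·3.24 = 12.24

12.24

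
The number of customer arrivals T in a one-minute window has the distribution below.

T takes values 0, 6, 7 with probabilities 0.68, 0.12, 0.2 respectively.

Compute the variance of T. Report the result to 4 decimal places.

E[T] = (0)(0.68) + (6)(0.12) + (7)(0.2) = 2.12
E[T²] = (0)²(0.68) + (6)²(0.12) + (7)²(0.2) = 14.12
var(T) = E[T²] − (E[T])² = 14.12 − (2.12)² = 9.6256

9.6256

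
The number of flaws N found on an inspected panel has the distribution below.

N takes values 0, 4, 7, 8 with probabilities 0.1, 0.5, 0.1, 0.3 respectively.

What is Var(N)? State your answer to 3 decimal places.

6.090

E[N] = (0)(0.1) + (4)(0.5) + (7)(0.1) + (8)(0.3) = 5.1
E[N²] = (0)²(0.1) + (4)²(0.5) + (7)²(0.1) + (8)²(0.3) = 32.1
Var(N) = E[N²] − (E[N])² = 32.1 − (5.1)² = 6.09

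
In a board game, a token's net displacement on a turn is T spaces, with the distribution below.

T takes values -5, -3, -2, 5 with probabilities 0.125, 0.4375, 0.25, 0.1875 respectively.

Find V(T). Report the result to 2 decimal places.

E[T] = (-5)(0.125) + (-3)(0.4375) + (-2)(0.25) + (5)(0.1875) = -1.5
E[T²] = (-5)²(0.125) + (-3)²(0.4375) + (-2)²(0.25) + (5)²(0.1875) = 12.75
V(T) = E[T²] − (E[T])² = 12.75 − (-1.5)² = 10.5

10.50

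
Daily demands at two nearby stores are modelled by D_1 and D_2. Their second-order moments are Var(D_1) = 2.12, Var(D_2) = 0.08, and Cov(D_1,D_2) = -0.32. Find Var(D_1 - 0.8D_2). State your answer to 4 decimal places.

Var(D_1 - 0.8D_2) = (1)²·Var(D_1) + (-0.8)²·Var(D_2) + 2·(1)·(-0.8)·Cov(D_1,D_2)
= 1·2.12 + 0.64·0.08 + -1.6·-0.32 = 2.6832

2.6832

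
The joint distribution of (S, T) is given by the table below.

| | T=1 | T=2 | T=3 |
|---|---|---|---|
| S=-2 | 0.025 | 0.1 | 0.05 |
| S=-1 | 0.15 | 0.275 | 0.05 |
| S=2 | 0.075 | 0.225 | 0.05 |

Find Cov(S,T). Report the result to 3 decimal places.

-0.013

E[S] = -0.125,  E[T] = 1.9
E[ST] = -0.25
Cov(S,T) = E[ST] − E[S]E[T] = -0.25 − (-0.125)(1.9) = -0.0125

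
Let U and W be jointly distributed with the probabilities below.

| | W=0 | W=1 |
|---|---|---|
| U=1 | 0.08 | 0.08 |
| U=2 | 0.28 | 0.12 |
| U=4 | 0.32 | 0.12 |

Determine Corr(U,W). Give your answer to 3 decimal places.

-0.127

E[U] = 2.72,  E[W] = 0.32
E[UW] = 0.8
cov(U,W) = E[UW] − E[U]E[W] = 0.8 − (2.72)(0.32) = -0.0704
Var(U) = 1.4016,  Var(W) = 0.2176
ρ = -0.0704 / √(1.4016·0.2176) ≈ -0.127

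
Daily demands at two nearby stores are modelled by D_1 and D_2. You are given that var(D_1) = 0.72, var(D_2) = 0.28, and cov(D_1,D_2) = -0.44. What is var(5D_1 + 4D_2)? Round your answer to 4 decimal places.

var(5D_1 + 4D_2) = (5)²·var(D_1) + (4)²·var(D_2) + 2·(5)·(4)·cov(D_1,D_2)
= 25·0.72 + 16·0.28 + 40·-0.44 = 4.88

4.8800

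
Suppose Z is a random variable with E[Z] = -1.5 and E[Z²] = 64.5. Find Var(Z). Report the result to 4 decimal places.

62.2500

Var(Z) = 64.5 − (-1.5)² = 62.25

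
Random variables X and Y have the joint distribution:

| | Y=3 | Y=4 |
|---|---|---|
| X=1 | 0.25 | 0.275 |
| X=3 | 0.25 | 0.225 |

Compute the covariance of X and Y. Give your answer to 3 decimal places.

E[X] = 1.95,  E[Y] = 3.5
E[XY] = 6.8
cov(X,Y) = E[XY] − E[X]E[Y] = 6.8 − (1.95)(3.5) = -0.025

-0.025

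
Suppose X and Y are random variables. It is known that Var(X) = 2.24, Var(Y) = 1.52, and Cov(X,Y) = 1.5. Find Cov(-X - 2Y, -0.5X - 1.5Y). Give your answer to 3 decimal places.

Cov(-X - 2Y, -0.5X - 1.5Y) = (-1)(-0.5)Var(X) + (-2)(-1.5)Var(Y) + [(-1)(-1.5) + (-2)(-0.5)]Cov(X,Y)
= 0.5·2.24 + 3·1.52 + 2.5·1.5 = 9.43

9.430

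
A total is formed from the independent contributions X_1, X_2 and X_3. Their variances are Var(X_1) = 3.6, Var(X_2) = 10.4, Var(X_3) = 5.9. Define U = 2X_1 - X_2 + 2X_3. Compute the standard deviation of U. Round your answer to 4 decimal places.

6.9570

By independence, Var(U) = (2)²Var(X_1) + (-1)²Var(X_2) + (2)²Var(X_3)
= (2)²·3.6 + (-1)²·10.4 + (2)²·5.9 = 48.4
σ(U) = √48.4 ≈ 6.9570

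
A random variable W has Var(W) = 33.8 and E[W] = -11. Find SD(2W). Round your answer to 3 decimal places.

Var(2W) = (2)²·33.8 = 135.2
SD(2W) = √135.2 ≈ 11.628

11.628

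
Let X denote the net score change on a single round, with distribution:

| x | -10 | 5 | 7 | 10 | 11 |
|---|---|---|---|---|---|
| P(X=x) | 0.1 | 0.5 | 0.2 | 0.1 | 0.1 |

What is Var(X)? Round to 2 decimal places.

E[X] = (-10)(0.1) + (5)(0.5) + (7)(0.2) + (10)(0.1) + (11)(0.1) = 5
E[X²] = (-10)²(0.1) + (5)²(0.5) + (7)²(0.2) + (10)²(0.1) + (11)²(0.1) = 54.4
Var(X) = E[X²] − (E[X])² = 54.4 − (5)² = 29.4

29.40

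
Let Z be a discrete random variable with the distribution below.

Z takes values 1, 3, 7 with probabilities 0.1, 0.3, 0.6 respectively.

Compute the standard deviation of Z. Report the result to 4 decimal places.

E[Z] = (1)(0.1) + (3)(0.3) + (7)(0.6) = 5.2
E[Z²] = (1)²(0.1) + (3)²(0.3) + (7)²(0.6) = 32.2
Var(Z) = E[Z²] − (E[Z])² = 32.2 − (5.2)² = 5.16
σ(Z) = √5.16 ≈ 2.2716

2.2716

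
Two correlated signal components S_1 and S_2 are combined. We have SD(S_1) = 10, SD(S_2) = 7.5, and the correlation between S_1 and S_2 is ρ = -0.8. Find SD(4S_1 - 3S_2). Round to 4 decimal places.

59.5504

var(S_1) = (10)² = 100;  var(S_2) = (7.5)² = 56.25
Cov(S_1,S_2) = ρ·SD(S_1)·SD(S_2) = -0.8·10·7.5 = -60
var(4S_1 - 3S_2) = (4)²·var(S_1) + (-3)²·var(S_2) + 2·(4)·(-3)·Cov(S_1,S_2)
= 16·100 + 9·56.25 + -24·-60 = 3546.25
SD(4S_1 - 3S_2) = √3546.25 ≈ 59.5504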